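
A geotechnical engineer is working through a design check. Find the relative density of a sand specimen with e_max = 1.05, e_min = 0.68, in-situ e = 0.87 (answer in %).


Using Dr = (e_max - e) / (e_max - e_min) * 100
e_max - e = 1.05 - 0.87 = 0.18
e_max - e_min = 1.05 - 0.68 = 0.37
Dr = 0.18 / 0.37 * 100
Dr = 48.65 %


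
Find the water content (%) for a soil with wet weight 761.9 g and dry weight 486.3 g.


Using w = (m_wet - m_dry) / m_dry * 100
m_wet - m_dry = 761.9 - 486.3 = 275.6 g
w = 275.6 / 486.3 * 100
w = 56.67 %


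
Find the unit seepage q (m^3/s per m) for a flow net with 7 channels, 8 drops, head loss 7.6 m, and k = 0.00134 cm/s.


Result: 8.911e-05 m^3/s per m

Derivation:
Convert k to m/s for unit consistency with H:
k = 0.00134 cm/s = 0.00134 / 100 m/s = 1.34e-05 m/s
Using q = k * H * Nf / Nd
Nf / Nd = 7 / 8 = 0.875
q = 1.34e-05 * 7.6 * 0.875
q = 8.911e-05 m^3/s per m


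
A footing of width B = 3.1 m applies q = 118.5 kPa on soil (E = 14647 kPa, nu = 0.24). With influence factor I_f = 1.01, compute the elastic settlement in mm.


Result: 23.872 mm

Derivation:
Using Se = q * B * (1 - nu^2) * I_f / E
1 - nu^2 = 1 - 0.24^2 = 0.9424
Se = 118.5 * 3.1 * 0.9424 * 1.01 / 14647
Se = 0.023872 m
Convert to mm: Se = 0.023872 * 1000 = 23.872 mm


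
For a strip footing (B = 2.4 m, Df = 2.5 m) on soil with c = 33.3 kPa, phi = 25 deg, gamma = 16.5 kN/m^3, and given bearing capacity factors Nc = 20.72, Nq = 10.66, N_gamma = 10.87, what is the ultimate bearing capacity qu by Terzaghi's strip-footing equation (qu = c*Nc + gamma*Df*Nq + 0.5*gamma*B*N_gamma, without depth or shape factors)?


Compute qu = c*Nc + gamma*Df*Nq + 0.5*gamma*B*N_gamma
Term 1: 33.3 * 20.72 = 689.976
Term 2: 16.5 * 2.5 * 10.66 = 439.725
Term 3: 0.5 * 16.5 * 2.4 * 10.87 = 215.226
qu = 689.976 + 439.725 + 215.226
qu = 1344.93 kPa


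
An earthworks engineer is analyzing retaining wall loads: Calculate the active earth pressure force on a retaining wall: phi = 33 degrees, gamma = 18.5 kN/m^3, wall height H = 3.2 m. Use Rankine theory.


Result: 27.92 kN/m

Derivation:
Compute active earth pressure coefficient:
Ka = tan^2(45 - phi/2) = tan^2(28.5) = 0.294801
Compute active force:
Pa = 0.5 * Ka * gamma * H^2
Pa = 0.5 * 0.294801 * 18.5 * 3.2^2
Pa = 27.92 kN/m


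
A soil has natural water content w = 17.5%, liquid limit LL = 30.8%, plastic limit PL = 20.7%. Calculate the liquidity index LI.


First compute the plasticity index:
PI = LL - PL = 30.8 - 20.7 = 10.1
Then compute the liquidity index:
LI = (w - PL) / PI
LI = (17.5 - 20.7) / 10.1
LI = -0.317


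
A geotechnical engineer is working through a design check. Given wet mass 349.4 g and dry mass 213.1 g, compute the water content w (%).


Result: 63.96 %

Derivation:
Using w = (m_wet - m_dry) / m_dry * 100
m_wet - m_dry = 349.4 - 213.1 = 136.3 g
w = 136.3 / 213.1 * 100
w = 63.96 %


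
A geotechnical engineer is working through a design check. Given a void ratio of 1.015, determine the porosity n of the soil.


Result: 0.5037

Derivation:
Using the relation n = e / (1 + e)
n = 1.015 / (1 + 1.015)
n = 1.015 / 2.015
n = 0.5037


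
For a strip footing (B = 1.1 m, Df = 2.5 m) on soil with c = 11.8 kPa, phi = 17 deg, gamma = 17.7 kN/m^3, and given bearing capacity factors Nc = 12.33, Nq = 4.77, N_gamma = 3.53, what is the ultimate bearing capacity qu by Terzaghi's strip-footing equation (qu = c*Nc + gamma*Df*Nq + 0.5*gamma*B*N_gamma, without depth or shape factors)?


Result: 390.93 kPa

Derivation:
Compute qu = c*Nc + gamma*Df*Nq + 0.5*gamma*B*N_gamma
Term 1: 11.8 * 12.33 = 145.494
Term 2: 17.7 * 2.5 * 4.77 = 211.0725
Term 3: 0.5 * 17.7 * 1.1 * 3.53 = 34.36455
qu = 145.494 + 211.0725 + 34.36455
qu = 390.93 kPa


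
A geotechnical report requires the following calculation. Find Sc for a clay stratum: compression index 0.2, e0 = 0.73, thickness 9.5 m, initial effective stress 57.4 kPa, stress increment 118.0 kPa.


Using Sc = Cc * H / (1 + e0) * log10((sigma0 + delta_sigma) / sigma0)
Stress ratio = (57.4 + 118.0) / 57.4 = 3.05575
log10(3.05575) = 0.485118
Cc * H / (1 + e0) = 0.2 * 9.5 / (1 + 0.73) = 1.09827
Sc = 1.09827 * 0.485118
Sc = 0.5328 m


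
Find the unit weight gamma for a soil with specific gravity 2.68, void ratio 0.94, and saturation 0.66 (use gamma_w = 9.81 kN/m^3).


Using gamma = gamma_w * (Gs + S*e) / (1 + e)
Numerator: Gs + S*e = 2.68 + 0.66*0.94 = 3.3004
Denominator: 1 + e = 1 + 0.94 = 1.94
gamma = 9.81 * 3.3004 / 1.94
gamma = 16.689 kN/m^3


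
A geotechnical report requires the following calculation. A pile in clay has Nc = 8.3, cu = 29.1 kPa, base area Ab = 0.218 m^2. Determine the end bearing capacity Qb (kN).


Using Qb = Nc * cu * Ab
Qb = 8.3 * 29.1 * 0.218
Qb = 52.65 kN


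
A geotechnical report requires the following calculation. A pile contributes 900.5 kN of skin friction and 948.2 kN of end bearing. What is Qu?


Result: 1848.7 kN

Derivation:
Using Qu = Qf + Qb
Qu = 900.5 + 948.2
Qu = 1848.7 kN


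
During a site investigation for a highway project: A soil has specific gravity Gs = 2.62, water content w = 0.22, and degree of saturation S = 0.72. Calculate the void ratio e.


Using the relation e = Gs * w / S
e = 2.62 * 0.22 / 0.72
e = 0.8006


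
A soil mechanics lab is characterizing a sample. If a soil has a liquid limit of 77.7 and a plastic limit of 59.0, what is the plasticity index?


Using PI = LL - PL
PI = 77.7 - 59.0
PI = 18.7


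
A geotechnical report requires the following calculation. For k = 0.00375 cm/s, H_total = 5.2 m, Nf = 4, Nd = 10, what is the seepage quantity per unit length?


Result: 7.8e-05 m^3/s per m

Derivation:
Convert k to m/s for unit consistency with H:
k = 0.00375 cm/s = 0.00375 / 100 m/s = 3.75e-05 m/s
Using q = k * H * Nf / Nd
Nf / Nd = 4 / 10 = 0.4
q = 3.75e-05 * 5.2 * 0.4
q = 7.8e-05 m^3/s per m


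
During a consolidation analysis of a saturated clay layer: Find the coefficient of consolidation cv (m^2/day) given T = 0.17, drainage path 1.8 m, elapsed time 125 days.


Using cv = T * H_dr^2 / t
H_dr^2 = 1.8^2 = 3.24
cv = 0.17 * 3.24 / 125
cv = 0.00441 m^2/day


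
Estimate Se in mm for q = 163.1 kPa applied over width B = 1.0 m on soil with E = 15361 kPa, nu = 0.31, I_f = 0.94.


Using Se = q * B * (1 - nu^2) * I_f / E
1 - nu^2 = 1 - 0.31^2 = 0.9039
Se = 163.1 * 1.0 * 0.9039 * 0.94 / 15361
Se = 0.009022 m
Convert to mm: Se = 0.009022 * 1000 = 9.022 mm


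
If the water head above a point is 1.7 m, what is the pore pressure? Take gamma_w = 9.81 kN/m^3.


Using u = gamma_w * h_w
u = 9.81 * 1.7
u = 16.68 kPa


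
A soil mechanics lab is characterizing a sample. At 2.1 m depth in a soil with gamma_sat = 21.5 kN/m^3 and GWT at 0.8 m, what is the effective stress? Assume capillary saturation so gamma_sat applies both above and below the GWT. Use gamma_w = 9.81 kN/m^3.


Total stress = gamma_sat * depth
sigma = 21.5 * 2.1 = 45.15 kPa
Pore water pressure u = gamma_w * (depth - d_wt)
u = 9.81 * (2.1 - 0.8) = 12.753 kPa
Effective stress = sigma - u
sigma' = 45.15 - 12.753 = 32.4 kPa


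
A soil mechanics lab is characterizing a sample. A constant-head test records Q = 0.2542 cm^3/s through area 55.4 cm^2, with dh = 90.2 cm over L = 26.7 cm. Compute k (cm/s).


Compute hydraulic gradient:
i = dh / L = 90.2 / 26.7 = 3.37828
Then apply Darcy's law:
k = Q / (A * i)
k = 0.2542 / (55.4 * 3.37828)
k = 0.2542 / 187.157
k = 0.001358 cm/s


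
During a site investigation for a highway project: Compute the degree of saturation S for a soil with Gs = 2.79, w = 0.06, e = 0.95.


Result: 0.1762

Derivation:
Using S = Gs * w / e
S = 2.79 * 0.06 / 0.95
S = 0.1762


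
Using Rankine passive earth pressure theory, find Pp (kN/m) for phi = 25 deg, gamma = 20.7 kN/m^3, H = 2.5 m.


Compute passive earth pressure coefficient:
Kp = tan^2(45 + phi/2) = tan^2(57.5) = 2.463913
Compute passive force:
Pp = 0.5 * Kp * gamma * H^2
Pp = 0.5 * 2.463913 * 20.7 * 2.5^2
Pp = 159.38 kN/m


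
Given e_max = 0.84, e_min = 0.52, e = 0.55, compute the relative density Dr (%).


Result: 90.62 %

Derivation:
Using Dr = (e_max - e) / (e_max - e_min) * 100
e_max - e = 0.84 - 0.55 = 0.29
e_max - e_min = 0.84 - 0.52 = 0.32
Dr = 0.29 / 0.32 * 100
Dr = 90.62 %


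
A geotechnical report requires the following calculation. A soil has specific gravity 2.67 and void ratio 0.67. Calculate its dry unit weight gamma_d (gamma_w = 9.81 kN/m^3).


Using gamma_d = Gs * gamma_w / (1 + e)
gamma_d = 2.67 * 9.81 / (1 + 0.67)
gamma_d = 2.67 * 9.81 / 1.67
gamma_d = 15.684 kN/m^3


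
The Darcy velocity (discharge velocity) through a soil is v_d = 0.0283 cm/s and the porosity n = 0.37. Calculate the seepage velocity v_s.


Result: 0.07649 cm/s

Derivation:
Using v_s = v_d / n
v_s = 0.0283 / 0.37
v_s = 0.07649 cm/s


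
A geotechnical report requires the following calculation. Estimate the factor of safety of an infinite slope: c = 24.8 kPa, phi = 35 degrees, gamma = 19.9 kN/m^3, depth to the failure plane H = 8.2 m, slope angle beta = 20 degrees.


Result: 2.397

Derivation:
Using Fs = c / (gamma*H*sin(beta)*cos(beta)) + tan(phi)/tan(beta)
Cohesion contribution = 24.8 / (19.9*8.2*sin(20)*cos(20))
Cohesion contribution = 0.472876
Friction contribution = tan(35)/tan(20) = 1.9238
Fs = 0.472876 + 1.9238
Fs = 2.397


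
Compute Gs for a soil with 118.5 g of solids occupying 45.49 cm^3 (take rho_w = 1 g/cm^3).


Using Gs = m_s / (V_s * rho_w)
Since rho_w = 1 g/cm^3:
Gs = 118.5 / 45.49
Gs = 2.605


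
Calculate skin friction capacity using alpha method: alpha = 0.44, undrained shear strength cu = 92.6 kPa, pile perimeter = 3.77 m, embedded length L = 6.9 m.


Using Qs = alpha * cu * perimeter * L
Qs = 0.44 * 92.6 * 3.77 * 6.9
Qs = 1059.87 kN


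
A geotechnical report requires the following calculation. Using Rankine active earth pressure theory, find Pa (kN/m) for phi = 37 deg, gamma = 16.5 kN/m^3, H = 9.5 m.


Compute active earth pressure coefficient:
Ka = tan^2(45 - phi/2) = tan^2(26.5) = 0.248584
Compute active force:
Pa = 0.5 * Ka * gamma * H^2
Pa = 0.5 * 0.248584 * 16.5 * 9.5^2
Pa = 185.09 kN/m


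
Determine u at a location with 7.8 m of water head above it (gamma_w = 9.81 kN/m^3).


Using u = gamma_w * h_w
u = 9.81 * 7.8
u = 76.52 kPa


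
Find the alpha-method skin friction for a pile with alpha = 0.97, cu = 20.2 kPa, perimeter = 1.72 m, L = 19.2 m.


Using Qs = alpha * cu * perimeter * L
Qs = 0.97 * 20.2 * 1.72 * 19.2
Qs = 647.07 kN


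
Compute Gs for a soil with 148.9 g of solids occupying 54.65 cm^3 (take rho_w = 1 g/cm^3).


Using Gs = m_s / (V_s * rho_w)
Since rho_w = 1 g/cm^3:
Gs = 148.9 / 54.65
Gs = 2.725


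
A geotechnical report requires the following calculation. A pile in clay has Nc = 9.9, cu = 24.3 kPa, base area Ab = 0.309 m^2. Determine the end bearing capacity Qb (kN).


Result: 74.34 kN

Derivation:
Using Qb = Nc * cu * Ab
Qb = 9.9 * 24.3 * 0.309
Qb = 74.34 kN


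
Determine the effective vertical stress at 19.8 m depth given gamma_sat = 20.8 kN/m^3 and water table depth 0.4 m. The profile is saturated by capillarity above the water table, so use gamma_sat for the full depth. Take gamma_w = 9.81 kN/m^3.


Result: 221.53 kPa

Derivation:
Total stress = gamma_sat * depth
sigma = 20.8 * 19.8 = 411.84 kPa
Pore water pressure u = gamma_w * (depth - d_wt)
u = 9.81 * (19.8 - 0.4) = 190.314 kPa
Effective stress = sigma - u
sigma' = 411.84 - 190.314 = 221.53 kPa


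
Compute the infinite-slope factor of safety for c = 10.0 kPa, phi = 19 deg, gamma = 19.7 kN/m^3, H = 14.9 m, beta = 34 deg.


Using Fs = c / (gamma*H*sin(beta)*cos(beta)) + tan(phi)/tan(beta)
Cohesion contribution = 10.0 / (19.7*14.9*sin(34)*cos(34))
Cohesion contribution = 0.0734872
Friction contribution = tan(19)/tan(34) = 0.510487
Fs = 0.0734872 + 0.510487
Fs = 0.584


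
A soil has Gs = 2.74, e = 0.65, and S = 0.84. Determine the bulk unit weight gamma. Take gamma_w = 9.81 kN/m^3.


Using gamma = gamma_w * (Gs + S*e) / (1 + e)
Numerator: Gs + S*e = 2.74 + 0.84*0.65 = 3.286
Denominator: 1 + e = 1 + 0.65 = 1.65
gamma = 9.81 * 3.286 / 1.65
gamma = 19.537 kN/m^3


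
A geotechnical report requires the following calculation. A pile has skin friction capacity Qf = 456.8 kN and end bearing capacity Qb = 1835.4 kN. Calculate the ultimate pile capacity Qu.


Using Qu = Qf + Qb
Qu = 456.8 + 1835.4
Qu = 2292.2 kN


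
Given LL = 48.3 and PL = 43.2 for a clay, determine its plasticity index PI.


Result: 5.1

Derivation:
Using PI = LL - PL
PI = 48.3 - 43.2
PI = 5.1


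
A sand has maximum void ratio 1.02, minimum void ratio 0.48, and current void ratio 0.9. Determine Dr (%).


Result: 22.22 %

Derivation:
Using Dr = (e_max - e) / (e_max - e_min) * 100
e_max - e = 1.02 - 0.9 = 0.12
e_max - e_min = 1.02 - 0.48 = 0.54
Dr = 0.12 / 0.54 * 100
Dr = 22.22 %


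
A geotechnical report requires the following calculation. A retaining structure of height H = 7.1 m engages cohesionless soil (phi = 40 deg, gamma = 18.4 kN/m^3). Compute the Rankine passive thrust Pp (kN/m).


Compute passive earth pressure coefficient:
Kp = tan^2(45 + phi/2) = tan^2(65.0) = 4.59891
Compute passive force:
Pp = 0.5 * Kp * gamma * H^2
Pp = 0.5 * 4.59891 * 18.4 * 7.1^2
Pp = 2132.85 kN/m


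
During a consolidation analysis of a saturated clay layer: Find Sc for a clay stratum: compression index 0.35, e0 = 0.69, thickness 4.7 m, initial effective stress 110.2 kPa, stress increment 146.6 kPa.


Using Sc = Cc * H / (1 + e0) * log10((sigma0 + delta_sigma) / sigma0)
Stress ratio = (110.2 + 146.6) / 110.2 = 2.33031
log10(2.33031) = 0.367413
Cc * H / (1 + e0) = 0.35 * 4.7 / (1 + 0.69) = 0.973373
Sc = 0.973373 * 0.367413
Sc = 0.3576 m


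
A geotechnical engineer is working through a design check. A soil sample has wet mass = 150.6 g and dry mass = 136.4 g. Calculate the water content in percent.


Using w = (m_wet - m_dry) / m_dry * 100
m_wet - m_dry = 150.6 - 136.4 = 14.2 g
w = 14.2 / 136.4 * 100
w = 10.41 %


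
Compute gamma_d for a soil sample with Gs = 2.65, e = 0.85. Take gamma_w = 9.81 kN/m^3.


Using gamma_d = Gs * gamma_w / (1 + e)
gamma_d = 2.65 * 9.81 / (1 + 0.85)
gamma_d = 2.65 * 9.81 / 1.85
gamma_d = 14.052 kN/m^3


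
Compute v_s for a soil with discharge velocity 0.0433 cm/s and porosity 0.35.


Result: 0.12371 cm/s

Derivation:
Using v_s = v_d / n
v_s = 0.0433 / 0.35
v_s = 0.12371 cm/s


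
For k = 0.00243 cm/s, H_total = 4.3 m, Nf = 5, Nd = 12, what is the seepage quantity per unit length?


Convert k to m/s for unit consistency with H:
k = 0.00243 cm/s = 0.00243 / 100 m/s = 2.43e-05 m/s
Using q = k * H * Nf / Nd
Nf / Nd = 5 / 12 = 0.4167
q = 2.43e-05 * 4.3 * 0.4167
q = 4.354e-05 m^3/s per m


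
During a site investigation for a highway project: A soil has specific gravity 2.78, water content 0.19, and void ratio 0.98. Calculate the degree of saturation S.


Result: 0.539

Derivation:
Using S = Gs * w / e
S = 2.78 * 0.19 / 0.98
S = 0.539


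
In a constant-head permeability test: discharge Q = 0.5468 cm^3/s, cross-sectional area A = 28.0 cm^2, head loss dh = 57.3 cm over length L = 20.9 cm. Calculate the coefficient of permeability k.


Compute hydraulic gradient:
i = dh / L = 57.3 / 20.9 = 2.74163
Then apply Darcy's law:
k = Q / (A * i)
k = 0.5468 / (28.0 * 2.74163)
k = 0.5468 / 76.7656
k = 0.007123 cm/s


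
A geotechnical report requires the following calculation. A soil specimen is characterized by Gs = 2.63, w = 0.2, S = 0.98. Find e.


Result: 0.5367

Derivation:
Using the relation e = Gs * w / S
e = 2.63 * 0.2 / 0.98
e = 0.5367


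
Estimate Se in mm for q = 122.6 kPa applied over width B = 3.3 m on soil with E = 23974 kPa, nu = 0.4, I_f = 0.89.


Using Se = q * B * (1 - nu^2) * I_f / E
1 - nu^2 = 1 - 0.4^2 = 0.84
Se = 122.6 * 3.3 * 0.84 * 0.89 / 23974
Se = 0.012616 m
Convert to mm: Se = 0.012616 * 1000 = 12.616 mm


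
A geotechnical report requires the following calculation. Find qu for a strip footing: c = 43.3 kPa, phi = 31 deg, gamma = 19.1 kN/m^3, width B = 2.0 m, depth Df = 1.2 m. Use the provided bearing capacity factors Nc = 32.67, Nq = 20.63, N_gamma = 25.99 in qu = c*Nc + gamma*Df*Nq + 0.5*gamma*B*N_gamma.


Result: 2383.86 kPa

Derivation:
Compute qu = c*Nc + gamma*Df*Nq + 0.5*gamma*B*N_gamma
Term 1: 43.3 * 32.67 = 1414.611
Term 2: 19.1 * 1.2 * 20.63 = 472.8396
Term 3: 0.5 * 19.1 * 2.0 * 25.99 = 496.409
qu = 1414.611 + 472.8396 + 496.409
qu = 2383.86 kPa


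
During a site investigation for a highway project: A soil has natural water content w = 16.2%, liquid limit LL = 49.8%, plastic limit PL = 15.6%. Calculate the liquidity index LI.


Result: 0.018

Derivation:
First compute the plasticity index:
PI = LL - PL = 49.8 - 15.6 = 34.2
Then compute the liquidity index:
LI = (w - PL) / PI
LI = (16.2 - 15.6) / 34.2
LI = 0.018


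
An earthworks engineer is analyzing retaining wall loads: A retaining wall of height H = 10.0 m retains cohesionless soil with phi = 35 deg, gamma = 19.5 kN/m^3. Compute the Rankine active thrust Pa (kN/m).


Compute active earth pressure coefficient:
Ka = tan^2(45 - phi/2) = tan^2(27.5) = 0.27099
Compute active force:
Pa = 0.5 * Ka * gamma * H^2
Pa = 0.5 * 0.27099 * 19.5 * 10.0^2
Pa = 264.22 kN/m


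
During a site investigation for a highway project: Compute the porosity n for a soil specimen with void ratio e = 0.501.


Using the relation n = e / (1 + e)
n = 0.501 / (1 + 0.501)
n = 0.501 / 1.501
n = 0.3338


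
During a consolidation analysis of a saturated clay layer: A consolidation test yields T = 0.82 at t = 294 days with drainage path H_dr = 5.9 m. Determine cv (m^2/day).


Using cv = T * H_dr^2 / t
H_dr^2 = 5.9^2 = 34.81
cv = 0.82 * 34.81 / 294
cv = 0.09709 m^2/day


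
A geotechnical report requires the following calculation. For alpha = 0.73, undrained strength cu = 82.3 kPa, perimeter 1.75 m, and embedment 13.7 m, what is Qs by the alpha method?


Result: 1440.39 kN

Derivation:
Using Qs = alpha * cu * perimeter * L
Qs = 0.73 * 82.3 * 1.75 * 13.7
Qs = 1440.39 kN


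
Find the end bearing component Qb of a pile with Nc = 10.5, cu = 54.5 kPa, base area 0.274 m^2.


Result: 156.8 kN

Derivation:
Using Qb = Nc * cu * Ab
Qb = 10.5 * 54.5 * 0.274
Qb = 156.8 kN


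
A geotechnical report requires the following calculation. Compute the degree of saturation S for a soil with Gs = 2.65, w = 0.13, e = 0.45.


Result: 0.7656

Derivation:
Using S = Gs * w / e
S = 2.65 * 0.13 / 0.45
S = 0.7656


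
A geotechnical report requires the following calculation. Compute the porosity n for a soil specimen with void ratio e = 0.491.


Result: 0.3293

Derivation:
Using the relation n = e / (1 + e)
n = 0.491 / (1 + 0.491)
n = 0.491 / 1.491
n = 0.3293


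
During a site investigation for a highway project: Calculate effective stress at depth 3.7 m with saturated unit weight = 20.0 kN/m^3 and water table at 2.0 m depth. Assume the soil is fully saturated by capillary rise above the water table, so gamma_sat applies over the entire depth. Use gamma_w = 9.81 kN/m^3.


Total stress = gamma_sat * depth
sigma = 20.0 * 3.7 = 74.0 kPa
Pore water pressure u = gamma_w * (depth - d_wt)
u = 9.81 * (3.7 - 2.0) = 16.677 kPa
Effective stress = sigma - u
sigma' = 74.0 - 16.677 = 57.32 kPa


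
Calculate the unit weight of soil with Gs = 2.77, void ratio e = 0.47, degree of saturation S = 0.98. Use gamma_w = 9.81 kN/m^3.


Using gamma = gamma_w * (Gs + S*e) / (1 + e)
Numerator: Gs + S*e = 2.77 + 0.98*0.47 = 3.2306
Denominator: 1 + e = 1 + 0.47 = 1.47
gamma = 9.81 * 3.2306 / 1.47
gamma = 21.559 kN/m^3


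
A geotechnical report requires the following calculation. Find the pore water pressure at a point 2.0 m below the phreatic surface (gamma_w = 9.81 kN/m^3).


Using u = gamma_w * h_w
u = 9.81 * 2.0
u = 19.62 kPa


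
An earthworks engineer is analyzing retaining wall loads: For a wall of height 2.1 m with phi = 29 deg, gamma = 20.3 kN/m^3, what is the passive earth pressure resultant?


Compute passive earth pressure coefficient:
Kp = tan^2(45 + phi/2) = tan^2(59.5) = 2.88206
Compute passive force:
Pp = 0.5 * Kp * gamma * H^2
Pp = 0.5 * 2.88206 * 20.3 * 2.1^2
Pp = 129.01 kN/m


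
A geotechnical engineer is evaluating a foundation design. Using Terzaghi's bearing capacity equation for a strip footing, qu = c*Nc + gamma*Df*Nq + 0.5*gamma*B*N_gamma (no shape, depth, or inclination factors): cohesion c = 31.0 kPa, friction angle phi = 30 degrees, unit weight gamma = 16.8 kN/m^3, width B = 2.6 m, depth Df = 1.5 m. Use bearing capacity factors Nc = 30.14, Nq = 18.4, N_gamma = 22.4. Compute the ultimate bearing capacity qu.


Compute qu = c*Nc + gamma*Df*Nq + 0.5*gamma*B*N_gamma
Term 1: 31.0 * 30.14 = 934.34
Term 2: 16.8 * 1.5 * 18.4 = 463.68
Term 3: 0.5 * 16.8 * 2.6 * 22.4 = 489.216
qu = 934.34 + 463.68 + 489.216
qu = 1887.24 kPa


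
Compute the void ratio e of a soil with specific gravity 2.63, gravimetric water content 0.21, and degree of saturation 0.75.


Using the relation e = Gs * w / S
e = 2.63 * 0.21 / 0.75
e = 0.7364


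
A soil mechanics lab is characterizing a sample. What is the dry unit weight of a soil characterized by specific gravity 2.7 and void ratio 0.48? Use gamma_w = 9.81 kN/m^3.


Using gamma_d = Gs * gamma_w / (1 + e)
gamma_d = 2.7 * 9.81 / (1 + 0.48)
gamma_d = 2.7 * 9.81 / 1.48
gamma_d = 17.897 kN/m^3


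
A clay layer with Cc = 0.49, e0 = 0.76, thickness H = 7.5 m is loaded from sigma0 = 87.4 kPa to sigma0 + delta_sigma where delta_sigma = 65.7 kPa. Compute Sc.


Using Sc = Cc * H / (1 + e0) * log10((sigma0 + delta_sigma) / sigma0)
Stress ratio = (87.4 + 65.7) / 87.4 = 1.75172
log10(1.75172) = 0.243464
Cc * H / (1 + e0) = 0.49 * 7.5 / (1 + 0.76) = 2.08807
Sc = 2.08807 * 0.243464
Sc = 0.5084 m


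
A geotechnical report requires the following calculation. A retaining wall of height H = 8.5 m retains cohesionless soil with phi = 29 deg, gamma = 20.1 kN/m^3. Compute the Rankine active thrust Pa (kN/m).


Compute active earth pressure coefficient:
Ka = tan^2(45 - phi/2) = tan^2(30.5) = 0.346974
Compute active force:
Pa = 0.5 * Ka * gamma * H^2
Pa = 0.5 * 0.346974 * 20.1 * 8.5^2
Pa = 251.94 kN/m


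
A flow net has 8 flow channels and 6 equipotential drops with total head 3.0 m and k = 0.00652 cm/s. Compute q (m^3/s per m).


Result: 0.0002608 m^3/s per m

Derivation:
Convert k to m/s for unit consistency with H:
k = 0.00652 cm/s = 0.00652 / 100 m/s = 6.52e-05 m/s
Using q = k * H * Nf / Nd
Nf / Nd = 8 / 6 = 1.3333
q = 6.52e-05 * 3.0 * 1.3333
q = 0.0002608 m^3/s per m


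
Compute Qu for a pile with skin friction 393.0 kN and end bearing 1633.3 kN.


Using Qu = Qf + Qb
Qu = 393.0 + 1633.3
Qu = 2026.3 kN


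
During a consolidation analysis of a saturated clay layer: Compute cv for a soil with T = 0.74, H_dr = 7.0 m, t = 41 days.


Using cv = T * H_dr^2 / t
H_dr^2 = 7.0^2 = 49.0
cv = 0.74 * 49.0 / 41
cv = 0.88439 m^2/day


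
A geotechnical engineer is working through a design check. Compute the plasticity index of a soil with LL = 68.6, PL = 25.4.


Using PI = LL - PL
PI = 68.6 - 25.4
PI = 43.2


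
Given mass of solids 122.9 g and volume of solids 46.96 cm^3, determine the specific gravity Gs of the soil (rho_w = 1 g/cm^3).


Using Gs = m_s / (V_s * rho_w)
Since rho_w = 1 g/cm^3:
Gs = 122.9 / 46.96
Gs = 2.617


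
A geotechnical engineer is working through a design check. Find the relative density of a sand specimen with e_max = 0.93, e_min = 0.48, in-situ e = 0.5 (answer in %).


Using Dr = (e_max - e) / (e_max - e_min) * 100
e_max - e = 0.93 - 0.5 = 0.43
e_max - e_min = 0.93 - 0.48 = 0.45
Dr = 0.43 / 0.45 * 100
Dr = 95.56 %


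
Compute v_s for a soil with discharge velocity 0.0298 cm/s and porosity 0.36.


Using v_s = v_d / n
v_s = 0.0298 / 0.36
v_s = 0.08278 cm/s


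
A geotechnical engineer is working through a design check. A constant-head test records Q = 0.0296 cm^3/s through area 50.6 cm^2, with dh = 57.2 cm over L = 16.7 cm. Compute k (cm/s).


Compute hydraulic gradient:
i = dh / L = 57.2 / 16.7 = 3.42515
Then apply Darcy's law:
k = Q / (A * i)
k = 0.0296 / (50.6 * 3.42515)
k = 0.0296 / 173.313
k = 0.000171 cm/s


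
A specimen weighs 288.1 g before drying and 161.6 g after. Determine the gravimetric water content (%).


Using w = (m_wet - m_dry) / m_dry * 100
m_wet - m_dry = 288.1 - 161.6 = 126.5 g
w = 126.5 / 161.6 * 100
w = 78.28 %


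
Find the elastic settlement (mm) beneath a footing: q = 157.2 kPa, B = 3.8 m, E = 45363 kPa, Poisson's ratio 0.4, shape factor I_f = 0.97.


Result: 10.73 mm

Derivation:
Using Se = q * B * (1 - nu^2) * I_f / E
1 - nu^2 = 1 - 0.4^2 = 0.84
Se = 157.2 * 3.8 * 0.84 * 0.97 / 45363
Se = 0.010730 m
Convert to mm: Se = 0.010730 * 1000 = 10.73 mm


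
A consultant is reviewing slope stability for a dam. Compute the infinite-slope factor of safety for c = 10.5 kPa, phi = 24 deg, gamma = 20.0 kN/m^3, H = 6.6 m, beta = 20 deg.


Result: 1.471

Derivation:
Using Fs = c / (gamma*H*sin(beta)*cos(beta)) + tan(phi)/tan(beta)
Cohesion contribution = 10.5 / (20.0*6.6*sin(20)*cos(20))
Cohesion contribution = 0.247502
Friction contribution = tan(24)/tan(20) = 1.22326
Fs = 0.247502 + 1.22326
Fs = 1.471


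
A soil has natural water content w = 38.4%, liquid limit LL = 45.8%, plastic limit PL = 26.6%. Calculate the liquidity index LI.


First compute the plasticity index:
PI = LL - PL = 45.8 - 26.6 = 19.2
Then compute the liquidity index:
LI = (w - PL) / PI
LI = (38.4 - 26.6) / 19.2
LI = 0.615


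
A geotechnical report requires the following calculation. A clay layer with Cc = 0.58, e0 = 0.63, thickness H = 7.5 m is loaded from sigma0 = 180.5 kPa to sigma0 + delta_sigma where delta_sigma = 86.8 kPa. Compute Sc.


Result: 0.4551 m

Derivation:
Using Sc = Cc * H / (1 + e0) * log10((sigma0 + delta_sigma) / sigma0)
Stress ratio = (180.5 + 86.8) / 180.5 = 1.48089
log10(1.48089) = 0.170522
Cc * H / (1 + e0) = 0.58 * 7.5 / (1 + 0.63) = 2.66871
Sc = 2.66871 * 0.170522
Sc = 0.4551 m


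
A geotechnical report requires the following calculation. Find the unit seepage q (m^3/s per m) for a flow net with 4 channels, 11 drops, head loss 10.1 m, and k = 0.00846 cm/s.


Convert k to m/s for unit consistency with H:
k = 0.00846 cm/s = 0.00846 / 100 m/s = 8.46e-05 m/s
Using q = k * H * Nf / Nd
Nf / Nd = 4 / 11 = 0.3636
q = 8.46e-05 * 10.1 * 0.3636
q = 0.0003107 m^3/s per m


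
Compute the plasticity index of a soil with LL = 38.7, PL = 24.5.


Using PI = LL - PL
PI = 38.7 - 24.5
PI = 14.2


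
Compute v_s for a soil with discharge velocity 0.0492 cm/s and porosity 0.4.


Result: 0.123 cm/s

Derivation:
Using v_s = v_d / n
v_s = 0.0492 / 0.4
v_s = 0.123 cm/s


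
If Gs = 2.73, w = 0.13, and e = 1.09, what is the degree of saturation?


Result: 0.3256

Derivation:
Using S = Gs * w / e
S = 2.73 * 0.13 / 1.09
S = 0.3256


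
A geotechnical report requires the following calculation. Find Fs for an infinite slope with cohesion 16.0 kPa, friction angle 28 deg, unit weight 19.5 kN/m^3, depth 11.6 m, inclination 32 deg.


Using Fs = c / (gamma*H*sin(beta)*cos(beta)) + tan(phi)/tan(beta)
Cohesion contribution = 16.0 / (19.5*11.6*sin(32)*cos(32))
Cohesion contribution = 0.157397
Friction contribution = tan(28)/tan(32) = 0.850913
Fs = 0.157397 + 0.850913
Fs = 1.008


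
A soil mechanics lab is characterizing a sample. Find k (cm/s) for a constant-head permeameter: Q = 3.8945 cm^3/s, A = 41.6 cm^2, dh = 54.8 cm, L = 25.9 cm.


Result: 0.044246 cm/s

Derivation:
Compute hydraulic gradient:
i = dh / L = 54.8 / 25.9 = 2.11583
Then apply Darcy's law:
k = Q / (A * i)
k = 3.8945 / (41.6 * 2.11583)
k = 3.8945 / 88.0185
k = 0.044246 cm/s


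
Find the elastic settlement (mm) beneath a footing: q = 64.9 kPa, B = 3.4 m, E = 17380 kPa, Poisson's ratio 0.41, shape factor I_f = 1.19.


Result: 12.569 mm

Derivation:
Using Se = q * B * (1 - nu^2) * I_f / E
1 - nu^2 = 1 - 0.41^2 = 0.8319
Se = 64.9 * 3.4 * 0.8319 * 1.19 / 17380
Se = 0.012569 m
Convert to mm: Se = 0.012569 * 1000 = 12.569 mm


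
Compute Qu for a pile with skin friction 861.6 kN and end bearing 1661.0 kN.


Using Qu = Qf + Qb
Qu = 861.6 + 1661.0
Qu = 2522.6 kN


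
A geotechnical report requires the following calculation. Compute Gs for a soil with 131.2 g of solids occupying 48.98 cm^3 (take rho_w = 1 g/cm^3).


Using Gs = m_s / (V_s * rho_w)
Since rho_w = 1 g/cm^3:
Gs = 131.2 / 48.98
Gs = 2.679


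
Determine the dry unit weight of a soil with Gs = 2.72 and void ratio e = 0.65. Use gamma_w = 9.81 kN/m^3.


Using gamma_d = Gs * gamma_w / (1 + e)
gamma_d = 2.72 * 9.81 / (1 + 0.65)
gamma_d = 2.72 * 9.81 / 1.65
gamma_d = 16.172 kN/m^3


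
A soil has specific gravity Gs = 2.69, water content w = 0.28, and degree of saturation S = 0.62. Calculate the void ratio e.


Using the relation e = Gs * w / S
e = 2.69 * 0.28 / 0.62
e = 1.2148


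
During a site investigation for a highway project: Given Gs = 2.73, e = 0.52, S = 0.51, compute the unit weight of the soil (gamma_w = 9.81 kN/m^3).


Using gamma = gamma_w * (Gs + S*e) / (1 + e)
Numerator: Gs + S*e = 2.73 + 0.51*0.52 = 2.9952
Denominator: 1 + e = 1 + 0.52 = 1.52
gamma = 9.81 * 2.9952 / 1.52
gamma = 19.331 kN/m^3


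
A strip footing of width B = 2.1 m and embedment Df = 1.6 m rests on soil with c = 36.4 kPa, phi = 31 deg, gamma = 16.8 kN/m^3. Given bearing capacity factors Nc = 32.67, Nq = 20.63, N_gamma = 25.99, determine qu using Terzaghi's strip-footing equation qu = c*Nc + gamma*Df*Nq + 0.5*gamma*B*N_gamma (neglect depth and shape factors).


Compute qu = c*Nc + gamma*Df*Nq + 0.5*gamma*B*N_gamma
Term 1: 36.4 * 32.67 = 1189.188
Term 2: 16.8 * 1.6 * 20.63 = 554.5344
Term 3: 0.5 * 16.8 * 2.1 * 25.99 = 458.4636
qu = 1189.188 + 554.5344 + 458.4636
qu = 2202.19 kPa


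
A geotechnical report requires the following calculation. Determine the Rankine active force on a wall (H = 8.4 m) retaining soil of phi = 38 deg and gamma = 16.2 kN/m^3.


Compute active earth pressure coefficient:
Ka = tan^2(45 - phi/2) = tan^2(26.0) = 0.237883
Compute active force:
Pa = 0.5 * Ka * gamma * H^2
Pa = 0.5 * 0.237883 * 16.2 * 8.4^2
Pa = 135.96 kN/m


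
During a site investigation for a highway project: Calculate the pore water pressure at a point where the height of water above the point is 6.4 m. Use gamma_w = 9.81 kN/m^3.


Using u = gamma_w * h_w
u = 9.81 * 6.4
u = 62.78 kPa


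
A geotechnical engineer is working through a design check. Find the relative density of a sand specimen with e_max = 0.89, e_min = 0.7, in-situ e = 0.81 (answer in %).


Using Dr = (e_max - e) / (e_max - e_min) * 100
e_max - e = 0.89 - 0.81 = 0.08
e_max - e_min = 0.89 - 0.7 = 0.19
Dr = 0.08 / 0.19 * 100
Dr = 42.11 %


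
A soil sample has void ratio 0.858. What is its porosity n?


Result: 0.4618

Derivation:
Using the relation n = e / (1 + e)
n = 0.858 / (1 + 0.858)
n = 0.858 / 1.858
n = 0.4618


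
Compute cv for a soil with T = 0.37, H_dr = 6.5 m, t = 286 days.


Using cv = T * H_dr^2 / t
H_dr^2 = 6.5^2 = 42.25
cv = 0.37 * 42.25 / 286
cv = 0.05466 m^2/day


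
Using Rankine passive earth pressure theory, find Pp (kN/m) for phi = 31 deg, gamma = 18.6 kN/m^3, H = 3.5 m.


Compute passive earth pressure coefficient:
Kp = tan^2(45 + phi/2) = tan^2(60.5) = 3.124035
Compute passive force:
Pp = 0.5 * Kp * gamma * H^2
Pp = 0.5 * 3.124035 * 18.6 * 3.5^2
Pp = 355.91 kN/m


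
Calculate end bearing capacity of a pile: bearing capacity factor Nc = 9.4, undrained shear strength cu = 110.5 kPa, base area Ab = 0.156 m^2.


Using Qb = Nc * cu * Ab
Qb = 9.4 * 110.5 * 0.156
Qb = 162.04 kN


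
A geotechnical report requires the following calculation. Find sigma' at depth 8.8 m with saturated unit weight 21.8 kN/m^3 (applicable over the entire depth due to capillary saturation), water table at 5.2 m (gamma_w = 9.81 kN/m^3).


Result: 156.52 kPa

Derivation:
Total stress = gamma_sat * depth
sigma = 21.8 * 8.8 = 191.84 kPa
Pore water pressure u = gamma_w * (depth - d_wt)
u = 9.81 * (8.8 - 5.2) = 35.316 kPa
Effective stress = sigma - u
sigma' = 191.84 - 35.316 = 156.52 kPa


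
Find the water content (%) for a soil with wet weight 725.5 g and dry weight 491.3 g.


Using w = (m_wet - m_dry) / m_dry * 100
m_wet - m_dry = 725.5 - 491.3 = 234.2 g
w = 234.2 / 491.3 * 100
w = 47.67 %


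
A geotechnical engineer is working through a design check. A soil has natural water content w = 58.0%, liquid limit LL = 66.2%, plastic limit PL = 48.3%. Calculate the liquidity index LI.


First compute the plasticity index:
PI = LL - PL = 66.2 - 48.3 = 17.9
Then compute the liquidity index:
LI = (w - PL) / PI
LI = (58.0 - 48.3) / 17.9
LI = 0.542


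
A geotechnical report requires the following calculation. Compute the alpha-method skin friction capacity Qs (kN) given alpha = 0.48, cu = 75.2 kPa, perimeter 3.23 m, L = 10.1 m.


Using Qs = alpha * cu * perimeter * L
Qs = 0.48 * 75.2 * 3.23 * 10.1
Qs = 1177.56 kN


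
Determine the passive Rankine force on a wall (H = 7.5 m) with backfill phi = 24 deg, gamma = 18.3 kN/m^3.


Compute passive earth pressure coefficient:
Kp = tan^2(45 + phi/2) = tan^2(57.0) = 2.371184
Compute passive force:
Pp = 0.5 * Kp * gamma * H^2
Pp = 0.5 * 2.371184 * 18.3 * 7.5^2
Pp = 1220.42 kN/m


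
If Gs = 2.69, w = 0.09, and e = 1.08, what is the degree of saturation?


Using S = Gs * w / e
S = 2.69 * 0.09 / 1.08
S = 0.2242


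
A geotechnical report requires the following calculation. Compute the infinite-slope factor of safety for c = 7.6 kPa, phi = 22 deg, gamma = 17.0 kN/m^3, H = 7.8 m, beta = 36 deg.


Result: 0.677

Derivation:
Using Fs = c / (gamma*H*sin(beta)*cos(beta)) + tan(phi)/tan(beta)
Cohesion contribution = 7.6 / (17.0*7.8*sin(36)*cos(36))
Cohesion contribution = 0.12053
Friction contribution = tan(22)/tan(36) = 0.556094
Fs = 0.12053 + 0.556094
Fs = 0.677


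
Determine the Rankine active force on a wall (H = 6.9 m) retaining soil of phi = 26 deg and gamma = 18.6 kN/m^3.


Compute active earth pressure coefficient:
Ka = tan^2(45 - phi/2) = tan^2(32.0) = 0.390462
Compute active force:
Pa = 0.5 * Ka * gamma * H^2
Pa = 0.5 * 0.390462 * 18.6 * 6.9^2
Pa = 172.89 kN/m


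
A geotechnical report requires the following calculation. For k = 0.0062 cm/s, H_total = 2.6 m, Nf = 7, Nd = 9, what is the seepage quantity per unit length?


Result: 0.0001254 m^3/s per m

Derivation:
Convert k to m/s for unit consistency with H:
k = 0.0062 cm/s = 0.0062 / 100 m/s = 6.2e-05 m/s
Using q = k * H * Nf / Nd
Nf / Nd = 7 / 9 = 0.7778
q = 6.2e-05 * 2.6 * 0.7778
q = 0.0001254 m^3/s per m


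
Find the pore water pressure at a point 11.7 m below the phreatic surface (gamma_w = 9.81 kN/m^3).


Using u = gamma_w * h_w
u = 9.81 * 11.7
u = 114.78 kPa


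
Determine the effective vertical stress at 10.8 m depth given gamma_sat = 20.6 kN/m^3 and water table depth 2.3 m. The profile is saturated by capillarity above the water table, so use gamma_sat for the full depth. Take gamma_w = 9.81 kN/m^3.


Total stress = gamma_sat * depth
sigma = 20.6 * 10.8 = 222.48 kPa
Pore water pressure u = gamma_w * (depth - d_wt)
u = 9.81 * (10.8 - 2.3) = 83.385 kPa
Effective stress = sigma - u
sigma' = 222.48 - 83.385 = 139.1 kPa


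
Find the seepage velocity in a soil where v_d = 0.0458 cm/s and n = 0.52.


Using v_s = v_d / n
v_s = 0.0458 / 0.52
v_s = 0.08808 cm/s


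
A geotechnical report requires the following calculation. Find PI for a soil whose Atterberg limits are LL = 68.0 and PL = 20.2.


Using PI = LL - PL
PI = 68.0 - 20.2
PI = 47.8


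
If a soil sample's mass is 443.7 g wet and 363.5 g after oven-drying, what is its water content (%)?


Using w = (m_wet - m_dry) / m_dry * 100
m_wet - m_dry = 443.7 - 363.5 = 80.2 g
w = 80.2 / 363.5 * 100
w = 22.06 %


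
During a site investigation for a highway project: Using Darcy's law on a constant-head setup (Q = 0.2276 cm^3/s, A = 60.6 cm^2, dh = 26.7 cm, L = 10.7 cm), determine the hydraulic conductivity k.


Compute hydraulic gradient:
i = dh / L = 26.7 / 10.7 = 2.49533
Then apply Darcy's law:
k = Q / (A * i)
k = 0.2276 / (60.6 * 2.49533)
k = 0.2276 / 151.217
k = 0.001505 cm/s


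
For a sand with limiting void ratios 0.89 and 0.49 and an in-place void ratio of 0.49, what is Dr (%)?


Using Dr = (e_max - e) / (e_max - e_min) * 100
e_max - e = 0.89 - 0.49 = 0.4
e_max - e_min = 0.89 - 0.49 = 0.4
Dr = 0.4 / 0.4 * 100
Dr = 100.0 %


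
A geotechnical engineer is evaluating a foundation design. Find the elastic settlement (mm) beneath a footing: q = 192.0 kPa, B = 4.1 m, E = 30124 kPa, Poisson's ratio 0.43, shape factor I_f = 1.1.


Using Se = q * B * (1 - nu^2) * I_f / E
1 - nu^2 = 1 - 0.43^2 = 0.8151
Se = 192.0 * 4.1 * 0.8151 * 1.1 / 30124
Se = 0.023430 m
Convert to mm: Se = 0.023430 * 1000 = 23.43 mm


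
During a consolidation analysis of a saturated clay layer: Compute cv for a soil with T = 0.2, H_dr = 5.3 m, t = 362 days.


Using cv = T * H_dr^2 / t
H_dr^2 = 5.3^2 = 28.09
cv = 0.2 * 28.09 / 362
cv = 0.01552 m^2/day


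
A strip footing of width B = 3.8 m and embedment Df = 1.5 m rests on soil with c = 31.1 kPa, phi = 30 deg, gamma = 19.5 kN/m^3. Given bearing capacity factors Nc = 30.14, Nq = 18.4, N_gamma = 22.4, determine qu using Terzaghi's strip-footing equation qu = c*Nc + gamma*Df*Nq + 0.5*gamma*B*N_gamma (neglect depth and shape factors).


Compute qu = c*Nc + gamma*Df*Nq + 0.5*gamma*B*N_gamma
Term 1: 31.1 * 30.14 = 937.354
Term 2: 19.5 * 1.5 * 18.4 = 538.2
Term 3: 0.5 * 19.5 * 3.8 * 22.4 = 829.92
qu = 937.354 + 538.2 + 829.92
qu = 2305.47 kPa


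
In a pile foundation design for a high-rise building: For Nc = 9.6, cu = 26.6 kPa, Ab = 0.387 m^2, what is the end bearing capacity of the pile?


Result: 98.82 kN

Derivation:
Using Qb = Nc * cu * Ab
Qb = 9.6 * 26.6 * 0.387
Qb = 98.82 kN


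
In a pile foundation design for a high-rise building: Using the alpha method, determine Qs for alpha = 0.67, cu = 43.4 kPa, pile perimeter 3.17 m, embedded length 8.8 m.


Using Qs = alpha * cu * perimeter * L
Qs = 0.67 * 43.4 * 3.17 * 8.8
Qs = 811.16 kN


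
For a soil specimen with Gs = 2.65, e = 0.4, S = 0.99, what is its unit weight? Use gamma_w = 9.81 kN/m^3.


Using gamma = gamma_w * (Gs + S*e) / (1 + e)
Numerator: Gs + S*e = 2.65 + 0.99*0.4 = 3.046
Denominator: 1 + e = 1 + 0.4 = 1.4
gamma = 9.81 * 3.046 / 1.4
gamma = 21.344 kN/m^3


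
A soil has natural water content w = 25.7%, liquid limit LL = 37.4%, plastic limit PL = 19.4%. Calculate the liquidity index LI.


Result: 0.35

Derivation:
First compute the plasticity index:
PI = LL - PL = 37.4 - 19.4 = 18.0
Then compute the liquidity index:
LI = (w - PL) / PI
LI = (25.7 - 19.4) / 18.0
LI = 0.35


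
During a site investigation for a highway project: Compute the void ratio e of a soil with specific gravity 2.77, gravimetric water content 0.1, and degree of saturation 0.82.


Result: 0.3378

Derivation:
Using the relation e = Gs * w / S
e = 2.77 * 0.1 / 0.82
e = 0.3378


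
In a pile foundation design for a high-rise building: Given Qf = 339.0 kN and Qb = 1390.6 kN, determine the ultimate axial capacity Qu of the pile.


Using Qu = Qf + Qb
Qu = 339.0 + 1390.6
Qu = 1729.6 kN


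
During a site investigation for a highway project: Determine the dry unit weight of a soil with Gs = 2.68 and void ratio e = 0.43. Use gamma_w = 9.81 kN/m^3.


Using gamma_d = Gs * gamma_w / (1 + e)
gamma_d = 2.68 * 9.81 / (1 + 0.43)
gamma_d = 2.68 * 9.81 / 1.43
gamma_d = 18.385 kN/m^3


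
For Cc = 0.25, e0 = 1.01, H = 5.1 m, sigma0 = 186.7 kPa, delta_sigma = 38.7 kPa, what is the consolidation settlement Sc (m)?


Using Sc = Cc * H / (1 + e0) * log10((sigma0 + delta_sigma) / sigma0)
Stress ratio = (186.7 + 38.7) / 186.7 = 1.20728
log10(1.20728) = 0.0818096
Cc * H / (1 + e0) = 0.25 * 5.1 / (1 + 1.01) = 0.634328
Sc = 0.634328 * 0.0818096
Sc = 0.0519 m
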